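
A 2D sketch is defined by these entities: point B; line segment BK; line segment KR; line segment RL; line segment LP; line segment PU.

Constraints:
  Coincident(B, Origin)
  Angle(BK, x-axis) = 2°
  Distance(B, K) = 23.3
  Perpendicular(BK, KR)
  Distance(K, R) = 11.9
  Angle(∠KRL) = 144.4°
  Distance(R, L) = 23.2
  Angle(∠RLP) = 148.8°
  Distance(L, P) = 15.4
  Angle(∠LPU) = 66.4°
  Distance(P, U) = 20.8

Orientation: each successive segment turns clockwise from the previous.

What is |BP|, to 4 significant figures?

37.09

B is at the origin; BK runs at 2.0° with length 23.3, so K = (23.29, 0.8132). BK ⟂ KR, so KR runs at -88.00°; with |KR| = 11.9, R = (23.70, -11.08). ∠KRL = 144.4° gives RL at -123.6° from the x-axis; with |RL| = 23.2, L = (10.86, -30.40). ∠RLP = 148.8° gives LP at -154.8° from the x-axis; with |LP| = 15.4, P = (-3.072, -36.96). Then |BP| = |P − B| = 37.09.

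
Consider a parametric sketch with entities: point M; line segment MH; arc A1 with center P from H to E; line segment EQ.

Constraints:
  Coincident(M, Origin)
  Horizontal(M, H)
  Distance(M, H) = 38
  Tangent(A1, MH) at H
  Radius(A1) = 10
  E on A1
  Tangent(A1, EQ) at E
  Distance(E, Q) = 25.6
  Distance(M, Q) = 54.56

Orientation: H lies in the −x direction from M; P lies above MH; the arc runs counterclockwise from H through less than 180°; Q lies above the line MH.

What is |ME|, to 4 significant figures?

32.23

M is at the origin; M and H share the same y with |MH| = 38.0 and H on the −x side, so H = (-38.00, 0.000). Tangency of A1 to MH means the radius PH is perpendicular to MH, so P = H + (0, 10) = (-38.00, 10.00). Since PE ⟂ EQ (tangency), |PQ| = √(10.0² + 25.6²) = 27.48 regardless of where E sits on A1. So Q lies on both circle(M, 54.56) and circle(P, 27.48); the above-MH intersection is Q = (-39.69, 37.43). E is the foot of the tangent from Q: E = (-28.93, 14.21).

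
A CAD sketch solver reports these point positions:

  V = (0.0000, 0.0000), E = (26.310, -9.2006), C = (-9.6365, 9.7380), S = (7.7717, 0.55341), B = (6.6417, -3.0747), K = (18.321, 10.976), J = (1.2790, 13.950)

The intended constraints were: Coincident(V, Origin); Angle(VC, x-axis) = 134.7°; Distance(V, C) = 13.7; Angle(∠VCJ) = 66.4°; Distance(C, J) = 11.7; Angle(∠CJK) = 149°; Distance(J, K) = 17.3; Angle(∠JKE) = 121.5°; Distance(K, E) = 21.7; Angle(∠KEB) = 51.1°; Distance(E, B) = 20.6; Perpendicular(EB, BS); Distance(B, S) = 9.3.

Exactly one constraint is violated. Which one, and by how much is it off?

Distance(B, S) = 9.3 — off by 5.50.

V = (0.00, 0.00) ✓; VC at 134.7° ✓; |VC| = 13.70 ✓; ∠VCJ = 66.40° ✓; |CJ| = 11.70 ✓; ∠CJK = 149.0° ✓; |JK| = 17.30 ✓; ∠JKE = 121.5° ✓; |KE| = 21.70 ✓; ∠KEB = 51.10° ✓; |EB| = 20.60 ✓; ∠(EB, BS) = 90.00° ✓; |BS| = 3.800 ✗.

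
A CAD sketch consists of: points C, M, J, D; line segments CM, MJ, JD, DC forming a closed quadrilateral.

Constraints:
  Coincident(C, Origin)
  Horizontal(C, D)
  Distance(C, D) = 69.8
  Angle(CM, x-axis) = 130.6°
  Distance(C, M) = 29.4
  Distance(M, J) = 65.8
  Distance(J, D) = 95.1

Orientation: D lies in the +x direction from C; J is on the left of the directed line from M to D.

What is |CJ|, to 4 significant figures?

79.73

C is at the origin; CD is horizontal with |CD| = 69.8 and D in +x, so D = (69.8, 0). CM runs at 130.6° with |CM| = 29.4, so M = (-19.13, 22.32). J is determined by |MJ| = 65.8 and |JD| = 95.1 together: it lies at the intersection of circle(M, 65.8) and circle(D, 95.1). With |MD| = 91.69, the foot of the radical line on MD is 20.14 from M and the perpendicular offset is √(65.8² − 20.14²) = 62.64. Taking the left-of-MD solution: J = (15.65, 78.18).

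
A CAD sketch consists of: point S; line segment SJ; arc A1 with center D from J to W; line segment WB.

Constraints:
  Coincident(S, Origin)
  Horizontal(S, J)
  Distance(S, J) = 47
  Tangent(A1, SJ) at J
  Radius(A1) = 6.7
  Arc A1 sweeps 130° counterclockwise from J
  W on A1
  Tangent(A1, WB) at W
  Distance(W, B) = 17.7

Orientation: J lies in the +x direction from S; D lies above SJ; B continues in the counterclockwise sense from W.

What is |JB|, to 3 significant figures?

25.3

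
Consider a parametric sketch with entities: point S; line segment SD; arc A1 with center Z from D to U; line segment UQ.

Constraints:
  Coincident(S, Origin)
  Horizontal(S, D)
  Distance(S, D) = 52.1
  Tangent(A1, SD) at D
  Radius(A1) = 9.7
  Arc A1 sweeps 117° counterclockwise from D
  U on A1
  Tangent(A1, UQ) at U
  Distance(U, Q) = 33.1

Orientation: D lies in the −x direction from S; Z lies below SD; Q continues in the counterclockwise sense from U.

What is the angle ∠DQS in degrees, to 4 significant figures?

54.69°

S is at the origin; SD is horizontal with |SD| = 52.1 and D on the −x side, so D = (-52.10, 0.000). The tangent condition forces ZD to be normal to SD, so Z = D + (0, -9.7) = (-52.10, -9.700). On A1, D sits at bearing 90° from Z; a 117° counterclockwise sweep puts U at bearing 207°, so U = Z + 9.7·(cos 207°, sin 207°) = (-60.74, -14.10). Tangency of A1 to UQ means the radius ZU is perpendicular to UQ, so UQ runs along (−sin 207°, cos 207°); with |UQ| = 33.1, Q = (-45.72, -43.60). Then cos ∠DQS = QD·QS / (|QD||QS|), giving 54.69°.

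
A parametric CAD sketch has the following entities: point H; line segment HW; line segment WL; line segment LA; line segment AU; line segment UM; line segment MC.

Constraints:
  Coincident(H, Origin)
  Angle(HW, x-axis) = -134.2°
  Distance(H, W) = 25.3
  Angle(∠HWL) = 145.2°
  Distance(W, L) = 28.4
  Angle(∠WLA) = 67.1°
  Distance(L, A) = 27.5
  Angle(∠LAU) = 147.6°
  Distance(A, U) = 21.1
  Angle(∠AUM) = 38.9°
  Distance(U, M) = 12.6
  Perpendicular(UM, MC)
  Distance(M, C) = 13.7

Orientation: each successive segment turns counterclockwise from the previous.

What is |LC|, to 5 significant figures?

31.258

∠AUM = 38.9° gives UM at -173.00° from the x-axis; with |UM| = 12.6, M = (6.6411, -26.120). UM is perpendicular to MC, so MC runs at -83.000°; with |MC| = 13.7, C = (8.3107, -39.718). Then |LC| = |C − L| = 31.258.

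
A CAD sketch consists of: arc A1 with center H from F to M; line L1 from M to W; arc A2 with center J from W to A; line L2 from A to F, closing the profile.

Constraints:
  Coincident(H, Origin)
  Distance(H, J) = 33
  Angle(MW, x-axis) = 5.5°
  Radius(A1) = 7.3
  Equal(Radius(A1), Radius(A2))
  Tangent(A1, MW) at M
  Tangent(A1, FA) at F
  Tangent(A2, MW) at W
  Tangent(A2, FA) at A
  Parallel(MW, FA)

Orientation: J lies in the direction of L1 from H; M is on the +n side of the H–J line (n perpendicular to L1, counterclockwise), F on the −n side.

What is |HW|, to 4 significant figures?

33.80

Tangency of A1 to both parallel lines with radius 7.3 puts M and F at H ± 7.3·n: M = (-0.6997, 7.266), F = (0.6997, -7.266). Equal radii place W and A the same way about J: W = J + 7.3·n = (32.15, 10.43), A = J − 7.3·n = (33.55, -4.103). Then |HW| = |W − H| = 33.80.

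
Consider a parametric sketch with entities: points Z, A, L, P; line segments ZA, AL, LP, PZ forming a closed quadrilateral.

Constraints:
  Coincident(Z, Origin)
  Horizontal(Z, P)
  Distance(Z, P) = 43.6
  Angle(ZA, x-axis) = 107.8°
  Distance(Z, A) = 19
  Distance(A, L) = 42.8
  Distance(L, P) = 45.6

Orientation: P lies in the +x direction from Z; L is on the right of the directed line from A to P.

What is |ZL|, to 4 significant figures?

23.88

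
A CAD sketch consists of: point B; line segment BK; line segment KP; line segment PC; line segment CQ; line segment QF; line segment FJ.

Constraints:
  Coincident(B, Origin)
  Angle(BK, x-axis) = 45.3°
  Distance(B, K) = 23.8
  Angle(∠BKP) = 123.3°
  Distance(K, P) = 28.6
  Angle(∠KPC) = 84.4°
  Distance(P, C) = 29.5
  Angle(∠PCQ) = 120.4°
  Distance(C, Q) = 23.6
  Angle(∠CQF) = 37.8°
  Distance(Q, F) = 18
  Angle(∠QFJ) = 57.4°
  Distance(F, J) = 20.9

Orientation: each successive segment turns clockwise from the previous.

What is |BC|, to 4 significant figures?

39.93

B is at the origin; BK runs at 45.3° with length 23.8, so K = (16.74, 16.92). ∠BKP = 123.3° gives KP at -11.40° from the x-axis; with |KP| = 28.6, P = (44.78, 11.26). ∠KPC = 84.4° gives PC at -107.0° from the x-axis; with |PC| = 29.5, C = (36.15, -16.95). Then |BC| = |C − B| = 39.93.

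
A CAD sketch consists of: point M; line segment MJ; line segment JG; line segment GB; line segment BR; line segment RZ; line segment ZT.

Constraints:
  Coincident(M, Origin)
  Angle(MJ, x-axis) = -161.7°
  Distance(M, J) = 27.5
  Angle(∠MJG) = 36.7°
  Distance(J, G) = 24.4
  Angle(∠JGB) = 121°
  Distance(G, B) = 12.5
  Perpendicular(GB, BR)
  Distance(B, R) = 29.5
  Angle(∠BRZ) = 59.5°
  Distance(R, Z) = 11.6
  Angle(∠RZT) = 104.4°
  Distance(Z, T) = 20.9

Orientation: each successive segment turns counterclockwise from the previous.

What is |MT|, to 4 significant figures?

8.319

M is at the origin; MJ runs at -161.7° with length 27.5, so J = (-26.11, -8.635). ∠MJG = 36.7° gives JG at -18.40° from the x-axis; with |JG| = 24.4, G = (-2.957, -16.34). ∠JGB = 121.0° gives GB at 40.60° from the x-axis; with |GB| = 12.5, B = (6.534, -8.202). GB is perpendicular to BR, so BR runs at 130.6°; with |BR| = 29.5, R = (-12.66, 14.20). ∠BRZ = 59.5° gives RZ at -108.9° from the x-axis; with |RZ| = 11.6, Z = (-16.42, 3.222). ∠RZT = 104.4° gives ZT at -33.30° from the x-axis; with |ZT| = 20.9, T = (1.047, -8.253). Then |MT| = |T − M| = 8.319.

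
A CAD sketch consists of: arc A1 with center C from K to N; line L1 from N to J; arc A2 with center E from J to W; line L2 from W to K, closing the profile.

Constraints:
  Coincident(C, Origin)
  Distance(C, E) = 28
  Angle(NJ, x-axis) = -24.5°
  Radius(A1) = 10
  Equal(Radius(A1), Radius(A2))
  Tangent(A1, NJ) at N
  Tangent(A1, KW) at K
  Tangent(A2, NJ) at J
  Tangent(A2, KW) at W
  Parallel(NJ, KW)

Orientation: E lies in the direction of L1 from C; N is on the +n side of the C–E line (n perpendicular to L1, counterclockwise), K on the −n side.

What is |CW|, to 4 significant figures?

29.73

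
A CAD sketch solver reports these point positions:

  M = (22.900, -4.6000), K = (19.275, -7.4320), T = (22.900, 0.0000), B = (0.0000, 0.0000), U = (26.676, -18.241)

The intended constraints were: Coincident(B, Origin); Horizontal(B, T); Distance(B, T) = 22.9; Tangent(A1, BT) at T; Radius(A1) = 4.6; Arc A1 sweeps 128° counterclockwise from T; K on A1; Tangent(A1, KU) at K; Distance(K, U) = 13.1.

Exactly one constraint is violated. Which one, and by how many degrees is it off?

Tangent(A1, KU) at K — off by 3.60°.

B = (0.00, 0.00) ✓; B.y = 0.00, T.y = 0.00 ✓; |BT| = 22.90 ✓; ∠(MT, TB) = 90.00° ✓; |MT| = 4.600 ✓; bearing(M→K) − bearing(M→T) = 128.0° ✓; |MK| = 4.600 ✓; ∠(MK, KU) = 93.60° ✗; |KU| = 13.10 ✓.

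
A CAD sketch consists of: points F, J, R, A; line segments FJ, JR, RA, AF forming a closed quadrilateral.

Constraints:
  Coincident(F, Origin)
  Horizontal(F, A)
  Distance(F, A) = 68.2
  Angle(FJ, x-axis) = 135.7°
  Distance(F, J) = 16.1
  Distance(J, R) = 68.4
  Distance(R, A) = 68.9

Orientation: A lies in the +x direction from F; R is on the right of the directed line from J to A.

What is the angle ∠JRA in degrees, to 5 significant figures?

71.802°

Checks: |JR| = 68.40 ✓; |RA| = 68.90 ✓.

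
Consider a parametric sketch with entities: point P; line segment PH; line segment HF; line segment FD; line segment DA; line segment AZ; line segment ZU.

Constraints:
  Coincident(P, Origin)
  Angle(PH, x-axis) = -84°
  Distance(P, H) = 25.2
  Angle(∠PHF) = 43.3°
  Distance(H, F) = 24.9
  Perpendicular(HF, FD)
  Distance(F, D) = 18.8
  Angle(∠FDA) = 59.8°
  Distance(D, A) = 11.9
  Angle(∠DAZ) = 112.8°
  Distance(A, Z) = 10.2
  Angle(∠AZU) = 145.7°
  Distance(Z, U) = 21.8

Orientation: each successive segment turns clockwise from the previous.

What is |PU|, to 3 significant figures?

33.1

P is at the origin; PH runs at -84.0° with length 25.2, so H = (2.63, -25.1). ∠PHF = 43.3° gives HF at 139° from the x-axis; with |HF| = 24.9, F = (-16.2, -8.82). The perpendicularity gives FD at right angles to HF, so FD runs at 49.3°; with |FD| = 18.8, D = (-3.98, 5.43). ∠FDA = 59.8° gives DA at -70.9° from the x-axis; with |DA| = 11.9, A = (-0.0901, -5.82). ∠DAZ = 112.8° gives AZ at -138° from the x-axis; with |AZ| = 10.2, Z = (-7.68, -12.6). ∠AZU = 145.7° gives ZU at -172° from the x-axis; with |ZU| = 21.8, U = (-29.3, -15.5). Then |PU| = |U − P| = 33.1.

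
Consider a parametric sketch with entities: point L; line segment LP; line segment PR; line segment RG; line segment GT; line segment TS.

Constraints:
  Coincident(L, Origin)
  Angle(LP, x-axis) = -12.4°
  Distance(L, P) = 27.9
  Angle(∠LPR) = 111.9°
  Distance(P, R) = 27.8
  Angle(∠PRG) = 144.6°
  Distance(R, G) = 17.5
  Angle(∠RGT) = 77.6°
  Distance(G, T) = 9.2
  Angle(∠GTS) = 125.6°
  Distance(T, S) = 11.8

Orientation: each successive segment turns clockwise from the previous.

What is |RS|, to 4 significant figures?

14.41

∠RGT = 77.6° gives GT at 141.7° from the x-axis; with |GT| = 9.2, T = (16.97, -43.45). ∠GTS = 125.6° gives TS at 87.30° from the x-axis; with |TS| = 11.8, S = (17.53, -31.66). Then |RS| = |S − R| = 14.41.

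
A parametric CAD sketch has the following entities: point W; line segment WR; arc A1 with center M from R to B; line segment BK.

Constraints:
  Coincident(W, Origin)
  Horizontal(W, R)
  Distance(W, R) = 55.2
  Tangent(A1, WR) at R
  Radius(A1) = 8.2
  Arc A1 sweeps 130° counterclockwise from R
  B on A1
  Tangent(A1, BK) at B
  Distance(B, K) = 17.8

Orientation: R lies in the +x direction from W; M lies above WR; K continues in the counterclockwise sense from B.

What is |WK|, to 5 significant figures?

56.910

On A1, R sits at bearing -90° from M; a 130° counterclockwise sweep puts B at bearing 40°, so B = M + 8.2·(cos 40°, sin 40°) = (61.482, 13.471). The tangent condition forces MB to be normal to BK, so BK runs along (−sin 40°, cos 40°); with |BK| = 17.8, K = (50.040, 27.106). Then |WK| = |K − W| = 56.910.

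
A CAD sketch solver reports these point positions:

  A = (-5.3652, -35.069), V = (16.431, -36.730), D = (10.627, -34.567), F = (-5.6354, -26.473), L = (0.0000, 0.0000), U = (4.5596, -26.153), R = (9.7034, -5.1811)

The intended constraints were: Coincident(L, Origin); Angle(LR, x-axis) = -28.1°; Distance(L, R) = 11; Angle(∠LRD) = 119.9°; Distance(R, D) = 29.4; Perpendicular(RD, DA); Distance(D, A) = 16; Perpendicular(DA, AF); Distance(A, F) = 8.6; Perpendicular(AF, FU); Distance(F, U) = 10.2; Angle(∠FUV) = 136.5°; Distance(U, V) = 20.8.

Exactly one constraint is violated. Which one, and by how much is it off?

Distance(U, V) = 20.8 — off by 4.90.

L = (0.00, 0.00) ✓; LR at -28.10° ✓; |LR| = 11.00 ✓; ∠LRD = 119.9° ✓; |RD| = 29.40 ✓; ∠(RD, DA) = 90.00° ✓; |DA| = 16.00 ✓; ∠(DA, AF) = 90.00° ✓; |AF| = 8.600 ✓; ∠(AF, FU) = 90.00° ✓; |FU| = 10.20 ✓; ∠FUV = 136.5° ✓; |UV| = 15.90 ✗.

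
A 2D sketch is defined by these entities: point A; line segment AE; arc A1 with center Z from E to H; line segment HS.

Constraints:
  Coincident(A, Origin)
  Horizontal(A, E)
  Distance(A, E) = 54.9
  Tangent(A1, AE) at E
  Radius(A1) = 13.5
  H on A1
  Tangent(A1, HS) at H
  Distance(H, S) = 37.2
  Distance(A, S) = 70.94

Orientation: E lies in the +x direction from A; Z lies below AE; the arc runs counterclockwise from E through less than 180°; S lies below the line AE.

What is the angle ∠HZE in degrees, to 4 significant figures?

99.59°

A is at the origin; AE is horizontal with |AE| = 54.9 and E on the +x side, so E = (54.90, 0.000). Since A1 is tangent to AE there, ZE ⟂ AE, so Z = E + (0, -13.5) = (54.90, -13.50). Since ZH ⟂ HS (tangency), |ZS| = √(13.5² + 37.2²) = 39.57 regardless of where H sits on A1. So S lies on both circle(A, 70.94) and circle(Z, 39.57); the below-AE intersection is S = (47.79, -52.43). H is the foot of the tangent from S: H = (41.59, -15.75).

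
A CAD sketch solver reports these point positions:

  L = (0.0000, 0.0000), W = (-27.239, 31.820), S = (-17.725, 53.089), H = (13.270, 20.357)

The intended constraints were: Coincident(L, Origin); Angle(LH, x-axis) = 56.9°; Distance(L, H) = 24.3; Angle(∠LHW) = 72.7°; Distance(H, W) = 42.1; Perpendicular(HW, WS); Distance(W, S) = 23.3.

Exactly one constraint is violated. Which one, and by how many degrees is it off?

Perpendicular(HW, WS) — off by 8.30°.

L = (0.00, 0.00) ✓; LH at 56.90° ✓; |LH| = 24.30 ✓; ∠LHW = 72.70° ✓; |HW| = 42.10 ✓; ∠(HW, WS) = 98.30° ✗; |WS| = 23.30 ✓.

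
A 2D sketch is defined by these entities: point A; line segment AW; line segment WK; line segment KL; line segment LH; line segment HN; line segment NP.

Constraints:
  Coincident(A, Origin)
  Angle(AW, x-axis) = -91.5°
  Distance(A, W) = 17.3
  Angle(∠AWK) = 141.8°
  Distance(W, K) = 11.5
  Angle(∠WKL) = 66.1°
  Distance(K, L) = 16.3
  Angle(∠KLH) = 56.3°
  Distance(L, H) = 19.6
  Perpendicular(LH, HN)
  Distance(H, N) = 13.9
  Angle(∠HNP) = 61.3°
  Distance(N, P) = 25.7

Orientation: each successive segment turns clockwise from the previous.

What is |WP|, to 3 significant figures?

18.3

A is at the origin; AW runs at -91.5° with length 17.3, so W = (-0.453, -17.3). ∠AWK = 141.8° gives WK at -130° from the x-axis; with |WK| = 11.5, K = (-7.80, -26.1). ∠WKL = 66.1° gives KL at 116° from the x-axis; with |KL| = 16.3, L = (-15.0, -11.5). ∠KLH = 56.3° gives LH at -7.30° from the x-axis; with |LH| = 19.6, H = (4.39, -14.0). LH is perpendicular to HN, so HN runs at -97.3°; with |HN| = 13.9, N = (2.63, -27.8). ∠HNP = 61.3° gives NP at 144° from the x-axis; with |NP| = 25.7, P = (-18.2, -12.7). Then |WP| = |P − W| = 18.3.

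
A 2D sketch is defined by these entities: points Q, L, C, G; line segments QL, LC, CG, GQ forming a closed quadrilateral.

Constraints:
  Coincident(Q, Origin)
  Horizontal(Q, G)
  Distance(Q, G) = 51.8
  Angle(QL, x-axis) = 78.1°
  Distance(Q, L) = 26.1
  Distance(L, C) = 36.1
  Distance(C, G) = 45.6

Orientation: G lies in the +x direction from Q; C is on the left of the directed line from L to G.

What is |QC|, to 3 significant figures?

56.8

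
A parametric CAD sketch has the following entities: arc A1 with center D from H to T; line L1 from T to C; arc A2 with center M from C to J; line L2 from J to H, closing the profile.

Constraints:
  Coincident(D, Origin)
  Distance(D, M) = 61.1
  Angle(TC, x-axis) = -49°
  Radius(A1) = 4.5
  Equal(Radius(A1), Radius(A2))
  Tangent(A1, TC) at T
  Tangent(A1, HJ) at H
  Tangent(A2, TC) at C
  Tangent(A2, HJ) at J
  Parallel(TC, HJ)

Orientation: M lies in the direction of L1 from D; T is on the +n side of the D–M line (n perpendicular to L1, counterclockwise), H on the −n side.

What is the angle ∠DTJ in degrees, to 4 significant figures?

81.62°

Tangency of A1 to both parallel lines with radius 4.5 puts T and H at D ± 4.5·n: T = (3.396, 2.952), H = (-3.396, -2.952). Equal radii place C and J the same way about M: C = M + 4.5·n = (43.48, -43.16), J = M − 4.5·n = (36.69, -49.07). Then cos ∠DTJ = TD·TJ / (|TD||TJ|), giving 81.62°.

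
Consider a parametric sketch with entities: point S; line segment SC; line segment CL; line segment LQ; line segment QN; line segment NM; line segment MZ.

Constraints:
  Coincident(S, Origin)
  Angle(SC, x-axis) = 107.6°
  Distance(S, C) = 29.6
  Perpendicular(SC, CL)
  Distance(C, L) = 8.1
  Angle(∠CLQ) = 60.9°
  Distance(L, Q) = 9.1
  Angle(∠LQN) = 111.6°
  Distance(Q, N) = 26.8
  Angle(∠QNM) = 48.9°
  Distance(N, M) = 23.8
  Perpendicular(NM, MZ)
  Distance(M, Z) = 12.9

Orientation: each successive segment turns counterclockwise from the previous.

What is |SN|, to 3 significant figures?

34.0

S is at the origin; SC runs at 107.6° with length 29.6, so C = (-8.95, 28.2). The perpendicularity gives CL at right angles to SC, so CL runs at -162°; with |CL| = 8.1, L = (-16.7, 25.8). ∠CLQ = 60.9° gives LQ at -43.3° from the x-axis; with |LQ| = 9.1, Q = (-10.0, 19.5). ∠LQN = 111.6° gives QN at 25.1° from the x-axis; with |QN| = 26.8, N = (14.2, 30.9). Then |SN| = |N − S| = 34.0.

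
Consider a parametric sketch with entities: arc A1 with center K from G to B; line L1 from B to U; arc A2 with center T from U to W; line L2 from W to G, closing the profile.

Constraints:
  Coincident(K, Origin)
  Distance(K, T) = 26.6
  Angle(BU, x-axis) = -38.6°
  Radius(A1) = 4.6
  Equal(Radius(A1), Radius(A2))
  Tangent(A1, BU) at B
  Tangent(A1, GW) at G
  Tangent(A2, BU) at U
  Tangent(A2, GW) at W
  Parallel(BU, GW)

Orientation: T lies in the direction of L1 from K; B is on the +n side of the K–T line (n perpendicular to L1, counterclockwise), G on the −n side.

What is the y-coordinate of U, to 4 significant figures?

-13.00

Tangency of A1 to both parallel lines with radius 4.6 puts B and G at K ± 4.6·n: B = (2.870, 3.595), G = (-2.870, -3.595). Equal radii place U and W the same way about T: U = T + 4.6·n = (23.66, -13.00), W = T − 4.6·n = (17.92, -20.19). So U.y = -13.00.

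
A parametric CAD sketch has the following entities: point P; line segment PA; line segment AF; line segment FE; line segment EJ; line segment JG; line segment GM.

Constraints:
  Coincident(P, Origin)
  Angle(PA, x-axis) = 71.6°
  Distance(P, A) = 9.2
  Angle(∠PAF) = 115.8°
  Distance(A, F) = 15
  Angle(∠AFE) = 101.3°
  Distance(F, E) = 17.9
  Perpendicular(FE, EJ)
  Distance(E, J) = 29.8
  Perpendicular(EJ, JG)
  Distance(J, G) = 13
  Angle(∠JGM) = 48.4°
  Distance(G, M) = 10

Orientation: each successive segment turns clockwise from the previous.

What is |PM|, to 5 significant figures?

7.4328

P is at the origin; PA runs at 71.6° with length 9.2, so A = (2.9040, 8.7297). ∠PAF = 115.8° gives AF at 7.4000° from the x-axis; with |AF| = 15.0, F = (17.779, 10.662). ∠AFE = 101.3° gives FE at -71.300° from the x-axis; with |FE| = 17.9, E = (23.518, -6.2935). FE is perpendicular to EJ, so EJ runs at -161.30°; with |EJ| = 29.8, J = (-4.7089, -15.848). The perpendicularity gives JG at right angles to EJ, so JG runs at 108.70°; with |JG| = 13.0, G = (-8.8768, -3.5340). ∠JGM = 48.4° gives GM at -22.900° from the x-axis; with |GM| = 10.0, M = (0.33503, -7.4252). Then |PM| = |M − P| = 7.4328.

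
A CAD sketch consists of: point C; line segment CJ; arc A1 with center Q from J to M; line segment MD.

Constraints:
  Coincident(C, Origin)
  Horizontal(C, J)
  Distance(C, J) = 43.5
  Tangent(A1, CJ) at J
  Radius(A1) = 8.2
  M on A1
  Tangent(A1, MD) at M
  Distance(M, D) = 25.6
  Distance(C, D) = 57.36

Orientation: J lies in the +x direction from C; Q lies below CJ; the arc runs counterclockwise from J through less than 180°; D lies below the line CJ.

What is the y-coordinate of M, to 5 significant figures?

-11.257

C is at the origin; C and J share the same y with |CJ| = 43.5 and J on the +x side, so J = (43.500, 0.0000). Tangency of A1 to CJ means the radius QJ is perpendicular to CJ, so Q = J + (0, -8.2) = (43.500, -8.2000). Since QM ⟂ MD (tangency), |QD| = √(8.2² + 25.6²) = 26.881 regardless of where M sits on A1. So D lies on both circle(C, 57.36) and circle(Q, 26.881); the below-CJ intersection is D = (45.435, -35.011). M is the foot of the tangent from D: M = (35.891, -11.257).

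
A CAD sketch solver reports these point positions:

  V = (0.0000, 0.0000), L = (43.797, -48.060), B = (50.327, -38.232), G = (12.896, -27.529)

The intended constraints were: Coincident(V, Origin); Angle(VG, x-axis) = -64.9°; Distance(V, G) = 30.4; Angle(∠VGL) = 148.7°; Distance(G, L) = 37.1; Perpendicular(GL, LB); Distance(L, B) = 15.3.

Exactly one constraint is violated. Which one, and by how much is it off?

Distance(L, B) = 15.3 — off by 3.50.

V = (0.00, 0.00) ✓; VG at -64.90° ✓; |VG| = 30.40 ✓; ∠VGL = 148.7° ✓; |GL| = 37.10 ✓; ∠(GL, LB) = 90.00° ✓; |LB| = 11.80 ✗.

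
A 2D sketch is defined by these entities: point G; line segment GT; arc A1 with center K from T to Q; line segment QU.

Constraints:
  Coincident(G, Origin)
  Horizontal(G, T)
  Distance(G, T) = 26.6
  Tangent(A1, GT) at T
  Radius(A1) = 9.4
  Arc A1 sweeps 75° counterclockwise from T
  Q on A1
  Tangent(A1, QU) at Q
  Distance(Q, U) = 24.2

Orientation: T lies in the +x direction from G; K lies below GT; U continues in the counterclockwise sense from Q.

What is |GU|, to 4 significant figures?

32.36

On A1, T sits at bearing 90° from K; a 75° counterclockwise sweep puts Q at bearing 165°, so Q = K + 9.4·(cos 165°, sin 165°) = (17.52, -6.967). Since A1 is tangent to QU there, KQ ⟂ QU, so QU runs along (−sin 165°, cos 165°); with |QU| = 24.2, U = (11.26, -30.34). Then |GU| = |U − G| = 32.36.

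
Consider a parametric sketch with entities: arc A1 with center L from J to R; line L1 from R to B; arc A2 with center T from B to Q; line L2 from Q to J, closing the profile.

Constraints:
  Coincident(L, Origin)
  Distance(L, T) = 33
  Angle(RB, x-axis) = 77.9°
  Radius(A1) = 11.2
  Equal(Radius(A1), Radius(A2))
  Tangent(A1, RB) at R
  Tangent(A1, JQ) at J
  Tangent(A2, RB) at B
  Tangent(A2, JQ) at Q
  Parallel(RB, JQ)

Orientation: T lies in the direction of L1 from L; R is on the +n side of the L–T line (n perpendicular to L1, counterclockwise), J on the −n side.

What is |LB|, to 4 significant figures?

34.85

The slot axis is L1's direction at 77.9°, so u = (cos 77.9°, sin 77.9°) = (0.2096, 0.9778) and n = (−sin 77.9°, cos 77.9°) = (-0.9778, 0.2096). L is at the origin and T lies 33.0 along u from L, so T = 33.0·u = (6.917, 32.27). Tangency of A1 to both parallel lines with radius 11.2 puts R and J at L ± 11.2·n: R = (-10.95, 2.348), J = (10.95, -2.348). Equal radii place B and Q the same way about T: B = T + 11.2·n = (-4.034, 34.61), Q = T − 11.2·n = (17.87, 29.92). Then |LB| = |B − L| = 34.85.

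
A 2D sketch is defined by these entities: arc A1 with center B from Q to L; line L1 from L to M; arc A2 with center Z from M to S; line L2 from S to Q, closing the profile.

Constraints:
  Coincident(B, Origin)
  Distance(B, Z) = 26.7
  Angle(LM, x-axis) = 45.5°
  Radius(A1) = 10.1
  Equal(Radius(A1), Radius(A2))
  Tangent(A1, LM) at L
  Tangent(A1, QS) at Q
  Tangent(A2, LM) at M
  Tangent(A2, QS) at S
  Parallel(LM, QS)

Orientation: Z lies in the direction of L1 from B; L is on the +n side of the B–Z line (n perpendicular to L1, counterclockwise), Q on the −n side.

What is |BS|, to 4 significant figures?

28.55

The slot axis is L1's direction at 45.5°, so u = (cos 45.5°, sin 45.5°) = (0.7009, 0.7133) and n = (−sin 45.5°, cos 45.5°) = (-0.7133, 0.7009). B is at the origin and Z lies 26.7 along u from B, so Z = 26.7·u = (18.71, 19.04). Tangency of A1 to both parallel lines with radius 10.1 puts L and Q at B ± 10.1·n: L = (-7.204, 7.079), Q = (7.204, -7.079). Equal radii place M and S the same way about Z: M = Z + 10.1·n = (11.51, 26.12), S = Z − 10.1·n = (25.92, 11.96). Then |BS| = |S − B| = 28.55.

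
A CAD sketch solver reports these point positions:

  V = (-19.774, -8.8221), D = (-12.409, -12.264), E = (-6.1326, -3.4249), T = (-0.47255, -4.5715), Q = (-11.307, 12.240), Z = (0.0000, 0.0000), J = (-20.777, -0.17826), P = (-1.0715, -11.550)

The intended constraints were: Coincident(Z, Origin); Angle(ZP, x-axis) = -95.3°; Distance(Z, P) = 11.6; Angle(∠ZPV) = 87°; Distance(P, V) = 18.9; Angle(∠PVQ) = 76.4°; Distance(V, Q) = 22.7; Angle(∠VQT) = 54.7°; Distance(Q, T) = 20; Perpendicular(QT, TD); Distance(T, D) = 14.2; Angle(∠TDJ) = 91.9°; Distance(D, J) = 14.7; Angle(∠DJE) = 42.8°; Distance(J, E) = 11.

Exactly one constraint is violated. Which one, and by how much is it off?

Distance(J, E) = 11 — off by 4.00.

Z = (0.00, 0.00) ✓; ZP at -95.30° ✓; |ZP| = 11.60 ✓; ∠ZPV = 87.00° ✓; |PV| = 18.90 ✓; ∠PVQ = 76.40° ✓; |VQ| = 22.70 ✓; ∠VQT = 54.70° ✓; |QT| = 20.00 ✓; ∠(QT, TD) = 90.00° ✓; |TD| = 14.20 ✓; ∠TDJ = 91.90° ✓; |DJ| = 14.70 ✓; ∠DJE = 42.80° ✓; |JE| = 15.00 ✗.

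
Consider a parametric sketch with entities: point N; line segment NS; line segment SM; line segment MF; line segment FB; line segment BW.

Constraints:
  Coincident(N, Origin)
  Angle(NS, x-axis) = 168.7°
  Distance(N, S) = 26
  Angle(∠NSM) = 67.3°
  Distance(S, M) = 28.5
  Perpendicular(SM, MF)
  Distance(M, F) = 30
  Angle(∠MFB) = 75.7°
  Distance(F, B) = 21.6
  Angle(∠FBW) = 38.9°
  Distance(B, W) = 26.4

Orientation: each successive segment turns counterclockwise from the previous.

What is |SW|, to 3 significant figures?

34.4

N is at the origin; NS runs at 168.7° with length 26.0, so S = (-25.5, 5.09). ∠NSM = 67.3° gives SM at -78.6° from the x-axis; with |SM| = 28.5, M = (-19.9, -22.8). SM ⟂ MF, so MF runs at 11.4°; with |MF| = 30.0, F = (9.55, -16.9). ∠MFB = 75.7° gives FB at 116° from the x-axis; with |FB| = 21.6, B = (0.178, 2.55). ∠FBW = 38.9° gives BW at -103° from the x-axis; with |BW| = 26.4, W = (-5.85, -23.2). Then |SW| = |W − S| = 34.4.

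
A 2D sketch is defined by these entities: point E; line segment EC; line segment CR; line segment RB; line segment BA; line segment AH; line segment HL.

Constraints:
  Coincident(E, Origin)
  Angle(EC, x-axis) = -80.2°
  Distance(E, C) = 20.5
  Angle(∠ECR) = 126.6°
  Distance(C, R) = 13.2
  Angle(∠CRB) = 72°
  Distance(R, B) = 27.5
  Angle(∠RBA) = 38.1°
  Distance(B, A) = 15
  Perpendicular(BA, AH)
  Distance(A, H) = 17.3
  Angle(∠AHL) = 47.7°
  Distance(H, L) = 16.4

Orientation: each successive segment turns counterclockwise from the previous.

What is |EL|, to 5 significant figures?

22.352

BA ⟂ AH, so AH runs at -46.900°; with |AH| = 17.3, H = (20.347, -21.857). ∠AHL = 47.7° gives HL at 85.400° from the x-axis; with |HL| = 16.4, L = (21.662, -5.5099). Then |EL| = |L − E| = 22.352.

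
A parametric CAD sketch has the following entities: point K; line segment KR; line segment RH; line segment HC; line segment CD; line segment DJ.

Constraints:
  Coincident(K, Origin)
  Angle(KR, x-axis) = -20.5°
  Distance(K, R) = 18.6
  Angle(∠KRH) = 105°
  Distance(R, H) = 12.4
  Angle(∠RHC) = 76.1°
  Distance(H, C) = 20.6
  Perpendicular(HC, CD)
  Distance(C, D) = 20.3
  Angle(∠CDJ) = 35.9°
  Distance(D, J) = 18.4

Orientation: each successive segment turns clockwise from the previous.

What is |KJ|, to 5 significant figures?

13.689

K is at the origin; KR runs at -20.5° with length 18.6, so R = (17.422, -6.5139). ∠KRH = 105.0° gives RH at -95.500° from the x-axis; with |RH| = 12.4, H = (16.234, -18.857). ∠RHC = 76.1° gives HC at 160.60° from the x-axis; with |HC| = 20.6, C = (-3.1968, -12.014). HC is perpendicular to CD, so CD runs at 70.600°; with |CD| = 20.3, D = (3.5461, 7.1332). ∠CDJ = 35.9° gives DJ at -73.500° from the x-axis; with |DJ| = 18.4, J = (8.7720, -10.509). Then |KJ| = |J − K| = 13.689.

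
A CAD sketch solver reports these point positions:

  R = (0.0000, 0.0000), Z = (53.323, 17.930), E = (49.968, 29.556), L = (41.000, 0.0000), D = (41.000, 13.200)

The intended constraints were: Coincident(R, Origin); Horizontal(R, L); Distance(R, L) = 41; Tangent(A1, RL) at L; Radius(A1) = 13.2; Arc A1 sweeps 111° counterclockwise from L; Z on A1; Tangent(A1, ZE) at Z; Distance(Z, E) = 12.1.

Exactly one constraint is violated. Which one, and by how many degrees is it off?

Tangent(A1, ZE) at Z — off by 4.90°.

R = (0.00, 0.00) ✓; R.y = 0.00, L.y = 0.00 ✓; |RL| = 41.00 ✓; ∠(DL, LR) = 90.00° ✓; |DL| = 13.20 ✓; bearing(D→Z) − bearing(D→L) = 111.0° ✓; |DZ| = 13.20 ✓; ∠(DZ, ZE) = 94.90° ✗; |ZE| = 12.10 ✓.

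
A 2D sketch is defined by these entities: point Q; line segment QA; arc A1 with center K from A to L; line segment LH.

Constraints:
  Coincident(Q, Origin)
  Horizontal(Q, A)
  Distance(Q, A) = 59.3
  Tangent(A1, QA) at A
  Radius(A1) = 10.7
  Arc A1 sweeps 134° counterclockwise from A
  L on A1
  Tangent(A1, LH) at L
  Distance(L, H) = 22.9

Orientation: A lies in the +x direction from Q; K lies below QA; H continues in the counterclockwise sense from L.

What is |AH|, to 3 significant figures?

35.6

On A1, A sits at bearing 90° from K; a 134° counterclockwise sweep puts L at bearing 224°, so L = K + 10.7·(cos 224°, sin 224°) = (51.6, -18.1). The tangent condition forces KL to be normal to LH, so LH runs along (−sin 224°, cos 224°); with |LH| = 22.9, H = (67.5, -34.6). Then |AH| = |H − A| = 35.6.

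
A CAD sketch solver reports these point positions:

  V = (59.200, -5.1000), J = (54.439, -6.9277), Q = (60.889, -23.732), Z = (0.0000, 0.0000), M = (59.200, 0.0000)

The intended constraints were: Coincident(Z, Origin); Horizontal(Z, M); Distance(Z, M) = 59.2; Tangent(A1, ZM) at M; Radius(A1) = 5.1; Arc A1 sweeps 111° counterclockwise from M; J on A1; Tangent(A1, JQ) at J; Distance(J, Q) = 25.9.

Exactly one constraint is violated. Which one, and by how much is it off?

Distance(J, Q) = 25.9 — off by 7.90.

Z = (0.00, 0.00) ✓; Z.y = 0.00, M.y = 0.00 ✓; |ZM| = 59.20 ✓; ∠(VM, MZ) = 90.00° ✓; |VM| = 5.100 ✓; bearing(V→J) − bearing(V→M) = 111.0° ✓; |VJ| = 5.100 ✓; ∠(VJ, JQ) = 90.00° ✓; |JQ| = 18.00 ✗.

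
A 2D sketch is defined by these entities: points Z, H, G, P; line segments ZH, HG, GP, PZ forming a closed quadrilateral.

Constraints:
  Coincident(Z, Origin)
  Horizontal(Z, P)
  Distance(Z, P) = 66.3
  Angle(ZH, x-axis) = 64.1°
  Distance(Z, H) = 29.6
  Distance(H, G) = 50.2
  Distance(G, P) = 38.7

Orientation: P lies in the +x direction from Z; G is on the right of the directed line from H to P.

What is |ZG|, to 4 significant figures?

38.17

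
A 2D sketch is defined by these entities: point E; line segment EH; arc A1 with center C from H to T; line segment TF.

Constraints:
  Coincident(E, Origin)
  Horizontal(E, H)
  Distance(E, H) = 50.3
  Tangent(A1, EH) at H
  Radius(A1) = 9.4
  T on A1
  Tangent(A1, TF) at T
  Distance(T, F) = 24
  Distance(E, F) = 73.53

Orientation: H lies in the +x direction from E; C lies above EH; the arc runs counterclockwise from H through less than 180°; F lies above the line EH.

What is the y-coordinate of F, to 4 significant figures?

28.24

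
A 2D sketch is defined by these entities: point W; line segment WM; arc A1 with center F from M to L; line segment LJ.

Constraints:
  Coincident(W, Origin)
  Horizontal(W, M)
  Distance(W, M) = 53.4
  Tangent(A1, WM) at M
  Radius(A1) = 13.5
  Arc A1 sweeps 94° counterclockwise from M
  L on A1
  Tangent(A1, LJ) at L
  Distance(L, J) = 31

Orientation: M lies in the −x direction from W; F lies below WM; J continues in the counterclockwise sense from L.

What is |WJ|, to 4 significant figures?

79.02

On A1, M sits at bearing 90° from F; a 94° counterclockwise sweep puts L at bearing 184°, so L = F + 13.5·(cos 184°, sin 184°) = (-66.87, -14.44). A1 meets LJ tangentially, so FL is at right angles to LJ, so LJ runs along (−sin 184°, cos 184°); with |LJ| = 31.0, J = (-64.70, -45.37). Then |WJ| = |J − W| = 79.02.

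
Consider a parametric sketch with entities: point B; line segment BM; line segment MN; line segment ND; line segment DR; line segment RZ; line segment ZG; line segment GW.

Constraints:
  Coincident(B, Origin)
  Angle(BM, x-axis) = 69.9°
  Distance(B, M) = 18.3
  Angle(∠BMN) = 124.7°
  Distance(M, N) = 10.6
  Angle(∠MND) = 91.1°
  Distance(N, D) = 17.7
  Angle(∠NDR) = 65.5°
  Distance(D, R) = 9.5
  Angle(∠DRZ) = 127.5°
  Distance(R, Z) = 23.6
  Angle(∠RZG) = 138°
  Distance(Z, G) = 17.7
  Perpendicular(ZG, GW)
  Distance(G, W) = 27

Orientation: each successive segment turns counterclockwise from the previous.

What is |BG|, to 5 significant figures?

42.456

B is at the origin; BM runs at 69.9° with length 18.3, so M = (6.2890, 17.185). ∠BMN = 124.7° gives MN at 125.20° from the x-axis; with |MN| = 10.6, N = (0.17879, 25.847). ∠MND = 91.1° gives ND at -145.90° from the x-axis; with |ND| = 17.7, D = (-14.478, 15.924). ∠NDR = 65.5° gives DR at -31.400° from the x-axis; with |DR| = 9.5, R = (-6.3691, 10.974). ∠DRZ = 127.5° gives RZ at 21.100° from the x-axis; with |RZ| = 23.6, Z = (15.649, 19.470). ∠RZG = 138.0° gives ZG at 63.100° from the x-axis; with |ZG| = 17.7, G = (23.657, 35.255). Then |BG| = |G − B| = 42.456.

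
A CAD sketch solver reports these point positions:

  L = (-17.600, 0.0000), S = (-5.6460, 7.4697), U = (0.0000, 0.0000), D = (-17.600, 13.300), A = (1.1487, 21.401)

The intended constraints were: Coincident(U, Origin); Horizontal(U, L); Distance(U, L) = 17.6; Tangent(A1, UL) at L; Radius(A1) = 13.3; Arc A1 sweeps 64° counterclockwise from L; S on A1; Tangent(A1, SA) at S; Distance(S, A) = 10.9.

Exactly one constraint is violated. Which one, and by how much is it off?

Distance(S, A) = 10.9 — off by 4.60.

U = (0.00, 0.00) ✓; U.y = 0.00, L.y = 0.00 ✓; |UL| = 17.60 ✓; ∠(DL, LU) = 90.00° ✓; |DL| = 13.30 ✓; bearing(D→S) − bearing(D→L) = 64.00° ✓; |DS| = 13.30 ✓; ∠(DS, SA) = 90.00° ✓; |SA| = 15.50 ✗.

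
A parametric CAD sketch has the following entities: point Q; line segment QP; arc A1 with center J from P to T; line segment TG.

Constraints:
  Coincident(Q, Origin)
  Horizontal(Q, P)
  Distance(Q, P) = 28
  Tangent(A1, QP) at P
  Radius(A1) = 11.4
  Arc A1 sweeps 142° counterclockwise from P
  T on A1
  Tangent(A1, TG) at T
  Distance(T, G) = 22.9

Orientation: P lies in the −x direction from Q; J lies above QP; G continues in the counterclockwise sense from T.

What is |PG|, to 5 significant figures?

36.202

On A1, P sits at bearing -90° from J; a 142° counterclockwise sweep puts T at bearing 52°, so T = J + 11.4·(cos 52°, sin 52°) = (-20.981, 20.383). Tangency of A1 to TG means the radius JT is perpendicular to TG, so TG runs along (−sin 52°, cos 52°); with |TG| = 22.9, G = (-39.027, 34.482). Then |PG| = |G − P| = 36.202.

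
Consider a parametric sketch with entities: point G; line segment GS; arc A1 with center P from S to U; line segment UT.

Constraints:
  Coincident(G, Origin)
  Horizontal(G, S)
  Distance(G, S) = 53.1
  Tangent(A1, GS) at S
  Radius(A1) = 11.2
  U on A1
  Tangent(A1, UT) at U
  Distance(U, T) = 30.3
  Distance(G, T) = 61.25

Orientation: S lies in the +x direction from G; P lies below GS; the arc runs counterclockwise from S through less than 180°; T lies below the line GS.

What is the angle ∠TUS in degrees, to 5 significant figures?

132.75°

Checks: ∠(PS, SG) = 90.00° ✓; |PU| = 11.20 ✓; ∠(PU, UT) = 90.00° ✓; |UT| = 30.30 ✓; |GT| = 61.25 ✓.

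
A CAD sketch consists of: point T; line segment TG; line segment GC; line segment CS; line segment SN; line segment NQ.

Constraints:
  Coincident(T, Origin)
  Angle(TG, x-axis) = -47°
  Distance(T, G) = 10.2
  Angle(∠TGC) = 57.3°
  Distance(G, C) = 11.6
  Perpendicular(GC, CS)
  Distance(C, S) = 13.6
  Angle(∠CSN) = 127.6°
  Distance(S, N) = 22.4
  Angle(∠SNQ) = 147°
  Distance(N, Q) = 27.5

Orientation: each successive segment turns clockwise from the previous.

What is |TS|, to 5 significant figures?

7.8898

∠TGC = 57.3° gives GC at -169.70° from the x-axis; with |GC| = 11.6, C = (-4.4567, -9.5339). The perpendicularity gives CS at right angles to GC, so CS runs at 100.30°; with |CS| = 13.6, S = (-6.8884, 3.8469). Then |TS| = |S − T| = 7.8898.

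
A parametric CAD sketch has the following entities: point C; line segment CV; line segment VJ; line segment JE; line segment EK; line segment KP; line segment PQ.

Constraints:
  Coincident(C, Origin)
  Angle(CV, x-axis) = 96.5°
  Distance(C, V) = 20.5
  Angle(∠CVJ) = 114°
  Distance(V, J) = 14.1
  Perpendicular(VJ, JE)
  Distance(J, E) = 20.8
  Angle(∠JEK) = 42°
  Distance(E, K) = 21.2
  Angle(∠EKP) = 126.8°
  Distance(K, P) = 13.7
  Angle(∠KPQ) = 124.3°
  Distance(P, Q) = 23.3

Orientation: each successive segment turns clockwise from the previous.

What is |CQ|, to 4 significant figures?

48.59

∠EKP = 126.8° gives KP at 109.3° from the x-axis; with |KP| = 13.7, P = (-4.362, 28.91). ∠KPQ = 124.3° gives PQ at 53.60° from the x-axis; with |PQ| = 23.3, Q = (9.465, 47.66). Then |CQ| = |Q − C| = 48.59.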